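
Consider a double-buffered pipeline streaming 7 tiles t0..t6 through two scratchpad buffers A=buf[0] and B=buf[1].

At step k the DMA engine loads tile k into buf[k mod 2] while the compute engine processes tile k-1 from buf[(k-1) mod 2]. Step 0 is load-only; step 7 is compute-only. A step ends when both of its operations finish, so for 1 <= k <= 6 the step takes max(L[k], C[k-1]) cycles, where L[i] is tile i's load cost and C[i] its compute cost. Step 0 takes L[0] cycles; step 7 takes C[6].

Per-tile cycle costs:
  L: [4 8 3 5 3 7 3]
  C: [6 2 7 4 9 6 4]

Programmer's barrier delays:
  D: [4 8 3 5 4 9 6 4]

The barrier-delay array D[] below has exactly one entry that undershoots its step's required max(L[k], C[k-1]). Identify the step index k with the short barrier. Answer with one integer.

[0] required=L[0]=4=4 vs D=4 ok
[1] required=max(L[1]=8,C[0]=6)=8 vs D=8 ok
[2] required=max(L[2]=3,C[1]=2)=3 vs D=3 ok
[3] required=max(L[3]=5,C[2]=7)=7 vs D=5 SHORT
[4] required=max(L[4]=3,C[3]=4)=4 vs D=4 ok
[5] required=max(L[5]=7,C[4]=9)=9 vs D=9 ok
[6] required=max(L[6]=3,C[5]=6)=6 vs D=6 ok
[7] required=C[6]=4=4 vs D=4 ok

hazard at step 3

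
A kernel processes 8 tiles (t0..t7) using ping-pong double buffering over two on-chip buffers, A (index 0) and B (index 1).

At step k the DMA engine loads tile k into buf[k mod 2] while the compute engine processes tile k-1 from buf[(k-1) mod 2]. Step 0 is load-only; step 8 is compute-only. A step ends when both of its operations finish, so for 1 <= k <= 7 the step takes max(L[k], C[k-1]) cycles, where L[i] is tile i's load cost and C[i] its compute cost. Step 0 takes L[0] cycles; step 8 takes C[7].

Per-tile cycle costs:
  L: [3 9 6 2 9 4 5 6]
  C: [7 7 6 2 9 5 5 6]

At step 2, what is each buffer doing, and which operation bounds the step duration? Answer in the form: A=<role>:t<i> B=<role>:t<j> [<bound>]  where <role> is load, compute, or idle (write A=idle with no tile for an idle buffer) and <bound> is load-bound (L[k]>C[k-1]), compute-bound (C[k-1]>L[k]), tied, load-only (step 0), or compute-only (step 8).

step 2: A=load:t2 B=compute:t1 [compute-bound]

step 0: L[0]=3 → dur=3, Σ=3 | A=load:t0 B=idle [load-only]
step 1: L[1]=9 C[0]=7 → dur=9, Σ=12 | A=compute:t0 B=load:t1 [load-bound]
step 2: L[2]=6 C[1]=7 → dur=7, Σ=19 | A=load:t2 B=compute:t1 [compute-bound]
step 3: L[3]=2 C[2]=6 → dur=6, Σ=25 | A=compute:t2 B=load:t3 [compute-bound]
step 4: L[4]=9 C[3]=2 → dur=9, Σ=34 | A=load:t4 B=compute:t3 [load-bound]
step 5: L[5]=4 C[4]=9 → dur=9, Σ=43 | A=compute:t4 B=load:t5 [compute-bound]
step 6: L[6]=5 C[5]=5 → dur=5, Σ=48 | A=load:t6 B=compute:t5 [tied]
step 7: L[7]=6 C[6]=5 → dur=6, Σ=54 | A=compute:t6 B=load:t7 [load-bound]
step 8: C[7]=6 → dur=6, Σ=60 | A=idle B=compute:t7 [compute-only]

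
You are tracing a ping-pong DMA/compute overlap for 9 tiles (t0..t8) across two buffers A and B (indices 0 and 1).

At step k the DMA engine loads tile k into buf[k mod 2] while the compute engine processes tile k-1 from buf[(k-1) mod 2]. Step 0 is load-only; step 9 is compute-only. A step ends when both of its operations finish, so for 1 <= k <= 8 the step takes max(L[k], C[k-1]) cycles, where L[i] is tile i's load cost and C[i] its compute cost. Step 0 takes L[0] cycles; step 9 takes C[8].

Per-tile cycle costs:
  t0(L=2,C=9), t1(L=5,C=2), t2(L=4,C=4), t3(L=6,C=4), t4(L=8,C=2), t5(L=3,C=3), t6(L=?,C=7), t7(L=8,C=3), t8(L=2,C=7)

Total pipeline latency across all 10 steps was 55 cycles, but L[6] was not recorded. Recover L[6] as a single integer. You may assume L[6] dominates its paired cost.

step 0: dur = L[0]=2 = 2
step 1: dur = max(L[1]=5, C[0]=9) = 9
step 2: dur = max(L[2]=4, C[1]=2) = 4
step 3: dur = max(L[3]=6, C[2]=4) = 6
step 4: dur = max(L[4]=8, C[3]=4) = 8
step 5: dur = max(L[5]=3, C[4]=2) = 3
step 6: dur = max(L[6]=?, C[5]=3) = L[6]  (unknown; binding)
step 7: dur = max(L[7]=8, C[6]=7) = 8
step 8: dur = max(L[8]=2, C[7]=3) = 3
step 9: dur = C[8]=7 = 7
sum of known step durations = 50
dur[6] = total - known = 55 - 50 = 5
L[6] is the binding max in step 6, so L[6] = dur[6] = 5

L[6] = 5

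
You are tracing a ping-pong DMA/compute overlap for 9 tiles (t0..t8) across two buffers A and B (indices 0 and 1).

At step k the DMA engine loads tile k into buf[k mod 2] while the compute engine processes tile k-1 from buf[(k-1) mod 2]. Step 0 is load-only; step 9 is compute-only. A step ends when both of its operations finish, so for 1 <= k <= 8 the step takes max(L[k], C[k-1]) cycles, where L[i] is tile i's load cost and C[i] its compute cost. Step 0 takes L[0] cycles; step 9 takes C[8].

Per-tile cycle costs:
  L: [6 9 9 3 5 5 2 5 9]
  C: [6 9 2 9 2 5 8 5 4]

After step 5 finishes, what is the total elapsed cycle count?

end_cycle[5] = 41

step 0: L[0]=6 → dur=6, Σ=6 | A=load:t0 B=idle [load-only]
step 1: L[1]=9 C[0]=6 → dur=9, Σ=15 | A=compute:t0 B=load:t1 [load-bound]
step 2: L[2]=9 C[1]=9 → dur=9, Σ=24 | A=load:t2 B=compute:t1 [tied]
step 3: L[3]=3 C[2]=2 → dur=3, Σ=27 | A=compute:t2 B=load:t3 [load-bound]
step 4: L[4]=5 C[3]=9 → dur=9, Σ=36 | A=load:t4 B=compute:t3 [compute-bound]
step 5: L[5]=5 C[4]=2 → dur=5, Σ=41 | A=compute:t4 B=load:t5 [load-bound]
step 6: L[6]=2 C[5]=5 → dur=5, Σ=46 | A=load:t6 B=compute:t5 [compute-bound]
step 7: L[7]=5 C[6]=8 → dur=8, Σ=54 | A=compute:t6 B=load:t7 [compute-bound]
step 8: L[8]=9 C[7]=5 → dur=9, Σ=63 | A=load:t8 B=compute:t7 [load-bound]
step 9: C[8]=4 → dur=4, Σ=67 | A=compute:t8 B=idle [compute-only]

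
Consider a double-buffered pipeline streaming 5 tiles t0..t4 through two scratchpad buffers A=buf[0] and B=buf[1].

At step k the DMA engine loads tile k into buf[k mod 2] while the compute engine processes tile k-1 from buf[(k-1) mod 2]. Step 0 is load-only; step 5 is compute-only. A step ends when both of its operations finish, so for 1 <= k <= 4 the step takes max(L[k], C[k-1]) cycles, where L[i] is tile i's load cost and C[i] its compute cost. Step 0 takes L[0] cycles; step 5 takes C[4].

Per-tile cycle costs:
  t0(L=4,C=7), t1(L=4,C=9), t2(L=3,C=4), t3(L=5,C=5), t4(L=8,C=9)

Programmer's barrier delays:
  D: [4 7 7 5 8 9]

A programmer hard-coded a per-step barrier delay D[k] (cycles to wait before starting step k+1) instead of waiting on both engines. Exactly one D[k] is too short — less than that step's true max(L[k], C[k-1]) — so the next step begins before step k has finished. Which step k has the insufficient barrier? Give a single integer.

hazard at step 2

k=0 barrier L[0]=4→4c, D[0]=4 ok
k=1 barrier max(L[1]=4,C[0]=7)→7c, D[1]=7 ok
k=2 barrier max(L[2]=3,C[1]=9)→9c, D[2]=7 SHORT
k=3 barrier max(L[3]=5,C[2]=4)→5c, D[3]=5 ok
k=4 barrier max(L[4]=8,C[3]=5)→8c, D[4]=8 ok
k=5 barrier C[4]=9→9c, D[5]=9 ok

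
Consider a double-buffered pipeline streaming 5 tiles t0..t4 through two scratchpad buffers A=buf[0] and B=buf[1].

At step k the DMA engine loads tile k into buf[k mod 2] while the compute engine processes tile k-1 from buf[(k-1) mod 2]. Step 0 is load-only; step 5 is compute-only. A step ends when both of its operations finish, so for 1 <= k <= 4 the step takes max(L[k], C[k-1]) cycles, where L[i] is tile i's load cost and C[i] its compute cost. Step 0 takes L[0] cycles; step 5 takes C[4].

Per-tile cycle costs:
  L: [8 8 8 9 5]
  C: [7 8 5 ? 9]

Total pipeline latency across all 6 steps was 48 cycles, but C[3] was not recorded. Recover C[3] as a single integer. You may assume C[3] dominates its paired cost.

C[3] = 6

step 0 = dur = L[0]=8 = 8
step 1 = dur = max(L[1]=8, C[0]=7) = 8
step 2 = dur = max(L[2]=8, C[1]=8) = 8
step 3 = dur = max(L[3]=9, C[2]=5) = 9
step 4 = dur = max(L[4]=5, C[3]=?) = C[3]  (unknown; binding)
step 5 = dur = C[4]=9 = 9
sum of known step durations = 42
dur[4] = total - known = 48 - 42 = 6
C[3] is the binding max in step 4, so C[3] = dur[4] = 6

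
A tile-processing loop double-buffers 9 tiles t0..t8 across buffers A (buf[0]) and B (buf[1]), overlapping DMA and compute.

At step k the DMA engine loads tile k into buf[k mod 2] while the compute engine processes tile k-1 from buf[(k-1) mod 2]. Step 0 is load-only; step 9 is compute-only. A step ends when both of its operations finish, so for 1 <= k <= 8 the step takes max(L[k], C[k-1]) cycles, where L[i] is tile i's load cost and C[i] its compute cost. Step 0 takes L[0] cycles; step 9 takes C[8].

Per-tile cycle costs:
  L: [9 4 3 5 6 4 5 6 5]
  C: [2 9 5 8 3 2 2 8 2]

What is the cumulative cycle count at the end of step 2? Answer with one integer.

end_cycle[2] = 22

[0] DMA t0→A (9c) ∥ CU idle ⇒ 9c, clock 9
[1] DMA t1→B (4c) ∥ CU A:t0 (2c) ⇒ 4c, clock 13
[2] DMA t2→A (3c) ∥ CU B:t1 (9c) ⇒ 9c, clock 22
[3] DMA t3→B (5c) ∥ CU A:t2 (5c) ⇒ 5c, clock 27
[4] DMA t4→A (6c) ∥ CU B:t3 (8c) ⇒ 8c, clock 35
[5] DMA t5→B (4c) ∥ CU A:t4 (3c) ⇒ 4c, clock 39
[6] DMA t6→A (5c) ∥ CU B:t5 (2c) ⇒ 5c, clock 44
[7] DMA t7→B (6c) ∥ CU A:t6 (2c) ⇒ 6c, clock 50
[8] DMA t8→A (5c) ∥ CU B:t7 (8c) ⇒ 8c, clock 58
[9] DMA idle ∥ CU A:t8 (2c) ⇒ 2c, clock 60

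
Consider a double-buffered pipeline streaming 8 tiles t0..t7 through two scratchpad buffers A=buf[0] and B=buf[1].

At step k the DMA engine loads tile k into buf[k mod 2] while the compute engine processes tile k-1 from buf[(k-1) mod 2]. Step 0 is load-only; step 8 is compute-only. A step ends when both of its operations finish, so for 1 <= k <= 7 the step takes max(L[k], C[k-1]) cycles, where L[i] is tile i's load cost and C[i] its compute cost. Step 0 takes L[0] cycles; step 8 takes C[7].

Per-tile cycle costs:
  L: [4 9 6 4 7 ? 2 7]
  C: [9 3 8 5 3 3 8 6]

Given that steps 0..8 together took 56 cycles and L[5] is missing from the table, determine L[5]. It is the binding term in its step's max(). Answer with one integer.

step 0 → dur = L[0]=4 = 4
step 1 → dur = max(L[1]=9, C[0]=9) = 9
step 2 → dur = max(L[2]=6, C[1]=3) = 6
step 3 → dur = max(L[3]=4, C[2]=8) = 8
step 4 → dur = max(L[4]=7, C[3]=5) = 7
step 5 → dur = max(L[5]=?, C[4]=3) = L[5]  (unknown; binding)
step 6 → dur = max(L[6]=2, C[5]=3) = 3
step 7 → dur = max(L[7]=7, C[6]=8) = 8
step 8 → dur = C[7]=6 = 6
sum of known step durations = 51
dur[5] = total - known = 56 - 51 = 5
L[5] is the binding max in step 5, so L[5] = dur[5] = 5

L[5] = 5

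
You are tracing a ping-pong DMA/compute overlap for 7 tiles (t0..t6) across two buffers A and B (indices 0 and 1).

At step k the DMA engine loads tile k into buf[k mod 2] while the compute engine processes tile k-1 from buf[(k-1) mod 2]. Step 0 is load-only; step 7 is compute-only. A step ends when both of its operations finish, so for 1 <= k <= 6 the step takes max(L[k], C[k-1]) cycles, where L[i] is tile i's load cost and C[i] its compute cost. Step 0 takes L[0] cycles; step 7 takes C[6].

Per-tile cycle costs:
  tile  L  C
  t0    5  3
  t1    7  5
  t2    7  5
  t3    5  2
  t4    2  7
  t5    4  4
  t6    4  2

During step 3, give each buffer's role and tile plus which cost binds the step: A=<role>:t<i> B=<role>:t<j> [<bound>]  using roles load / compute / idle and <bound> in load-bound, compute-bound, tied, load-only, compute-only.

k=0 load=t0/5c comp=- wait=5 total=5
k=1 load=t1/7c comp=t0/3c wait=7 total=12
k=2 load=t2/7c comp=t1/5c wait=7 total=19
k=3 load=t3/5c comp=t2/5c wait=5 total=24
k=4 load=t4/2c comp=t3/2c wait=2 total=26
k=5 load=t5/4c comp=t4/7c wait=7 total=33
k=6 load=t6/4c comp=t5/4c wait=4 total=37
k=7 load=- comp=t6/2c wait=2 total=39

step 3: A=compute:t2 B=load:t3 [tied]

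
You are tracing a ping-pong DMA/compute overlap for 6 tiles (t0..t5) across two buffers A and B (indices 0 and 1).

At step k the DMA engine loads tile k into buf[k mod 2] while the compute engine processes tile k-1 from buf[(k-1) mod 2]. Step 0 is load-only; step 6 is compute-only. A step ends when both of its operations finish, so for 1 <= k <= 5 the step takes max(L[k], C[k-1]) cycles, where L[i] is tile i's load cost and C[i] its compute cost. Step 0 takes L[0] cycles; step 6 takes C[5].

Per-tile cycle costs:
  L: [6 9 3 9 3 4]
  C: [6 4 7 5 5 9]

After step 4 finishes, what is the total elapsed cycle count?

step 0: L[0]=6 → dur=6, Σ=6 | A=load:t0 B=idle [load-only]
step 1: L[1]=9 C[0]=6 → dur=9, Σ=15 | A=compute:t0 B=load:t1 [load-bound]
step 2: L[2]=3 C[1]=4 → dur=4, Σ=19 | A=load:t2 B=compute:t1 [compute-bound]
step 3: L[3]=9 C[2]=7 → dur=9, Σ=28 | A=compute:t2 B=load:t3 [load-bound]
step 4: L[4]=3 C[3]=5 → dur=5, Σ=33 | A=load:t4 B=compute:t3 [compute-bound]
step 5: L[5]=4 C[4]=5 → dur=5, Σ=38 | A=compute:t4 B=load:t5 [compute-bound]
step 6: C[5]=9 → dur=9, Σ=47 | A=idle B=compute:t5 [compute-only]

end_cycle[4] = 33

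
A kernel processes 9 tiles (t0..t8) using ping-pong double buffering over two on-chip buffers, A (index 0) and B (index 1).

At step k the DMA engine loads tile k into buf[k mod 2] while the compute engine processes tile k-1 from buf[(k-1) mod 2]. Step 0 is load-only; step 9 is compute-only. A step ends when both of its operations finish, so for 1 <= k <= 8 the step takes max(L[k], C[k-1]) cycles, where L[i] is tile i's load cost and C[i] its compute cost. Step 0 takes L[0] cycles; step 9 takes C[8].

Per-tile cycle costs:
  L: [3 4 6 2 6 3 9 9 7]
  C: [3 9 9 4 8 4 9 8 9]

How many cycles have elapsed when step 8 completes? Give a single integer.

end_cycle[8] = 65

step 0: L[0]=3 → dur=3, Σ=3 | A=load:t0 B=idle [load-only]
step 1: L[1]=4 C[0]=3 → dur=4, Σ=7 | A=compute:t0 B=load:t1 [load-bound]
step 2: L[2]=6 C[1]=9 → dur=9, Σ=16 | A=load:t2 B=compute:t1 [compute-bound]
step 3: L[3]=2 C[2]=9 → dur=9, Σ=25 | A=compute:t2 B=load:t3 [compute-bound]
step 4: L[4]=6 C[3]=4 → dur=6, Σ=31 | A=load:t4 B=compute:t3 [load-bound]
step 5: L[5]=3 C[4]=8 → dur=8, Σ=39 | A=compute:t4 B=load:t5 [compute-bound]
step 6: L[6]=9 C[5]=4 → dur=9, Σ=48 | A=load:t6 B=compute:t5 [load-bound]
step 7: L[7]=9 C[6]=9 → dur=9, Σ=57 | A=compute:t6 B=load:t7 [tied]
step 8: L[8]=7 C[7]=8 → dur=8, Σ=65 | A=load:t8 B=compute:t7 [compute-bound]
step 9: C[8]=9 → dur=9, Σ=74 | A=compute:t8 B=idle [compute-only]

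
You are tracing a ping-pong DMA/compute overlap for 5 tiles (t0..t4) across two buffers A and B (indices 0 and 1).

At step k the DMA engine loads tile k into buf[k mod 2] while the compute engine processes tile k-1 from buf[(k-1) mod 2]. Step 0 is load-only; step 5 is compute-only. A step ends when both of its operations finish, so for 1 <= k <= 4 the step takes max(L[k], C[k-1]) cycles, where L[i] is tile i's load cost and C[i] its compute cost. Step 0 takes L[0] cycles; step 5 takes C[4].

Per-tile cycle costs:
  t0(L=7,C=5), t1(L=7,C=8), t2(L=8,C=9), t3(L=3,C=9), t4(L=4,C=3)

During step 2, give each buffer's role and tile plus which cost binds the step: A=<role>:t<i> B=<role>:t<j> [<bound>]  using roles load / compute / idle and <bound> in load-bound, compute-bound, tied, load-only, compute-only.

step 2: A=load:t2 B=compute:t1 [tied]

step 0: L[0]=7 → dur=7, Σ=7 | A=load:t0 B=idle [load-only]
step 1: L[1]=7 C[0]=5 → dur=7, Σ=14 | A=compute:t0 B=load:t1 [load-bound]
step 2: L[2]=8 C[1]=8 → dur=8, Σ=22 | A=load:t2 B=compute:t1 [tied]
step 3: L[3]=3 C[2]=9 → dur=9, Σ=31 | A=compute:t2 B=load:t3 [compute-bound]
step 4: L[4]=4 C[3]=9 → dur=9, Σ=40 | A=load:t4 B=compute:t3 [compute-bound]
step 5: C[4]=3 → dur=3, Σ=43 | A=compute:t4 B=idle [compute-only]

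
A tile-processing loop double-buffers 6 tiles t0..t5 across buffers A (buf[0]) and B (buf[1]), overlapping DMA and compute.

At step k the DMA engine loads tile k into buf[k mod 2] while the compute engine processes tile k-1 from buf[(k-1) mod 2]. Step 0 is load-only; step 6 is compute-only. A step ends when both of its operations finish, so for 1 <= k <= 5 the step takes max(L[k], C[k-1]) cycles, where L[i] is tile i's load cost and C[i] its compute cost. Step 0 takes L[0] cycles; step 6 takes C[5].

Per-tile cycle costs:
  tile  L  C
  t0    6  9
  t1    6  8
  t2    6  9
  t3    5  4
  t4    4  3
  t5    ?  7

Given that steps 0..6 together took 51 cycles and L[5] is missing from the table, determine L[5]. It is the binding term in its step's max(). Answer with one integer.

step 0 → dur = L[0]=6 = 6
step 1 → dur = max(L[1]=6, C[0]=9) = 9
step 2 → dur = max(L[2]=6, C[1]=8) = 8
step 3 → dur = max(L[3]=5, C[2]=9) = 9
step 4 → dur = max(L[4]=4, C[3]=4) = 4
step 5 → dur = max(L[5]=?, C[4]=3) = L[5]  (unknown; binding)
step 6 → dur = C[5]=7 = 7
sum of known step durations = 43
dur[5] = total - known = 51 - 43 = 8
L[5] is the binding max in step 5, so L[5] = dur[5] = 8

L[5] = 8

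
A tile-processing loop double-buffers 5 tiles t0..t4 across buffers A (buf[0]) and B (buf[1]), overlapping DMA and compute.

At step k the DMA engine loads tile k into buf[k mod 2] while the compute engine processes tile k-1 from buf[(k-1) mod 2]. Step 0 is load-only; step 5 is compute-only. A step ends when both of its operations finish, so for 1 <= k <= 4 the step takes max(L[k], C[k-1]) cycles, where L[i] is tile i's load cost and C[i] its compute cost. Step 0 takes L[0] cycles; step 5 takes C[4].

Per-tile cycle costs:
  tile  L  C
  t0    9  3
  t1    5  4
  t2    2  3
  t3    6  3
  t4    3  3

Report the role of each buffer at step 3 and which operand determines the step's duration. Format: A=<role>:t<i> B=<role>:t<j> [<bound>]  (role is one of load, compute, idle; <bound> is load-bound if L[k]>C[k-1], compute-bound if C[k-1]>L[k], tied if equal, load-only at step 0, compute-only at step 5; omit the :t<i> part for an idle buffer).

step 3: A=compute:t2 B=load:t3 [load-bound]

[0] DMA t0→A (9c) ∥ CU idle ⇒ 9c, clock 9
[1] DMA t1→B (5c) ∥ CU A:t0 (3c) ⇒ 5c, clock 14
[2] DMA t2→A (2c) ∥ CU B:t1 (4c) ⇒ 4c, clock 18
[3] DMA t3→B (6c) ∥ CU A:t2 (3c) ⇒ 6c, clock 24
[4] DMA t4→A (3c) ∥ CU B:t3 (3c) ⇒ 3c, clock 27
[5] DMA idle ∥ CU A:t4 (3c) ⇒ 3c, clock 30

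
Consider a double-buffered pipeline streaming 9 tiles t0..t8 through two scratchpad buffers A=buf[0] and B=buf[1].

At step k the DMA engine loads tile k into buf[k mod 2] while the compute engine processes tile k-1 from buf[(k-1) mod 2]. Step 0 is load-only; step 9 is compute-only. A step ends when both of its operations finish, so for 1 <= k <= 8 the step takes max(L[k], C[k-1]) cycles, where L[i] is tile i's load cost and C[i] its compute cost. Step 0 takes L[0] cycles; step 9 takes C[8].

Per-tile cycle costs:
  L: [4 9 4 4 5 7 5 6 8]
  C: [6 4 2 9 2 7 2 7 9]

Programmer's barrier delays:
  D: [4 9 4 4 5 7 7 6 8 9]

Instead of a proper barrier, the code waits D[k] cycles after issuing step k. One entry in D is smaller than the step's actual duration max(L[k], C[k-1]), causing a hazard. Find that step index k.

[0] required=L[0]=4=4 vs D=4 ok
[1] required=max(L[1]=9,C[0]=6)=9 vs D=9 ok
[2] required=max(L[2]=4,C[1]=4)=4 vs D=4 ok
[3] required=max(L[3]=4,C[2]=2)=4 vs D=4 ok
[4] required=max(L[4]=5,C[3]=9)=9 vs D=5 SHORT
[5] required=max(L[5]=7,C[4]=2)=7 vs D=7 ok
[6] required=max(L[6]=5,C[5]=7)=7 vs D=7 ok
[7] required=max(L[7]=6,C[6]=2)=6 vs D=6 ok
[8] required=max(L[8]=8,C[7]=7)=8 vs D=8 ok
[9] required=C[8]=9=9 vs D=9 ok

hazard at step 4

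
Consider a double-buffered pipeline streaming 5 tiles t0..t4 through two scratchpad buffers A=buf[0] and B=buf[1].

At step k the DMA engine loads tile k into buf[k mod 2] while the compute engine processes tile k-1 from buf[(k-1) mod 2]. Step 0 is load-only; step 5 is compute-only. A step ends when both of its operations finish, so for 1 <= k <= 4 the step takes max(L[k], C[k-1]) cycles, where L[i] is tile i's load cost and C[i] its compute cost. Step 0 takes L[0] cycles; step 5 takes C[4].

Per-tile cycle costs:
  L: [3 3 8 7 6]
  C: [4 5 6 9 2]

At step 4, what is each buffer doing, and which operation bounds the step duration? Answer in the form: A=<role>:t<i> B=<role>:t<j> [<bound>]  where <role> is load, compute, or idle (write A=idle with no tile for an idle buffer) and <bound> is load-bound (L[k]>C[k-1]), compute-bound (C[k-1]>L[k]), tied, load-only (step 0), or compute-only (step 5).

step 4: A=load:t4 B=compute:t3 [compute-bound]

  0. 3=3c; end=3; A:t0 B:-
  1. max(3,4)=4c; end=7; A:t0 B:t1
  2. max(8,5)=8c; end=15; A:t2 B:t1
  3. max(7,6)=7c; end=22; A:t2 B:t3
  4. max(6,9)=9c; end=31; A:t4 B:t3
  5. 2=2c; end=33; A:t4 B:t3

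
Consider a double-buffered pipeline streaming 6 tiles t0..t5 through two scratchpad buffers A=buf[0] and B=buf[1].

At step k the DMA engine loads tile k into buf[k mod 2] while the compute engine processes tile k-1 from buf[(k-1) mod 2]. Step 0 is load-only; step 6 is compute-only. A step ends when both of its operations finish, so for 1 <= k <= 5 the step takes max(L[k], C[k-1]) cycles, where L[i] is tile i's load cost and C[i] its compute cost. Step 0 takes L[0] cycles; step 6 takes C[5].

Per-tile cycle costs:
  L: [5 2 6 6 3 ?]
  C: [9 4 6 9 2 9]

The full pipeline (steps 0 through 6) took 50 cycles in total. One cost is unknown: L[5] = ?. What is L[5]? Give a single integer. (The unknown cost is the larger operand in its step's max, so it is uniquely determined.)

L[5] = 6

step 0 → dur = L[0]=5 = 5
step 1 → dur = max(L[1]=2, C[0]=9) = 9
step 2 → dur = max(L[2]=6, C[1]=4) = 6
step 3 → dur = max(L[3]=6, C[2]=6) = 6
step 4 → dur = max(L[4]=3, C[3]=9) = 9
step 5 → dur = max(L[5]=?, C[4]=2) = L[5]  (unknown; binding)
step 6 → dur = C[5]=9 = 9
sum of known step durations = 44
dur[5] = total - known = 50 - 44 = 6
L[5] is the binding max in step 5, so L[5] = dur[5] = 6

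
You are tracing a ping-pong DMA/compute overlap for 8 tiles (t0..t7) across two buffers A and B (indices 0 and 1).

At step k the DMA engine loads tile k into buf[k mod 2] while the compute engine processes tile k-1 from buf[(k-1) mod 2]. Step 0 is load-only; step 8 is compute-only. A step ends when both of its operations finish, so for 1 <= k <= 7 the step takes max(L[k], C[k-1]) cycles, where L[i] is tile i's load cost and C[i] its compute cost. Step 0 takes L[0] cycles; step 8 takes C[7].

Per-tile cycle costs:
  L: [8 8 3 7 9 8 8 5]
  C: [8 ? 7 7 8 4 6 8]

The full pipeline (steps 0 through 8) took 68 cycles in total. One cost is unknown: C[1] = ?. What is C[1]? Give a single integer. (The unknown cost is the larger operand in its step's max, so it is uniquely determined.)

C[1] = 6

step 0 = dur = L[0]=8 = 8
step 1 = dur = max(L[1]=8, C[0]=8) = 8
step 2 = dur = max(L[2]=3, C[1]=?) = C[1]  (unknown; binding)
step 3 = dur = max(L[3]=7, C[2]=7) = 7
step 4 = dur = max(L[4]=9, C[3]=7) = 9
step 5 = dur = max(L[5]=8, C[4]=8) = 8
step 6 = dur = max(L[6]=8, C[5]=4) = 8
step 7 = dur = max(L[7]=5, C[6]=6) = 6
step 8 = dur = C[7]=8 = 8
sum of known step durations = 62
dur[2] = total - known = 68 - 62 = 6
C[1] is the binding max in step 2, so C[1] = dur[2] = 6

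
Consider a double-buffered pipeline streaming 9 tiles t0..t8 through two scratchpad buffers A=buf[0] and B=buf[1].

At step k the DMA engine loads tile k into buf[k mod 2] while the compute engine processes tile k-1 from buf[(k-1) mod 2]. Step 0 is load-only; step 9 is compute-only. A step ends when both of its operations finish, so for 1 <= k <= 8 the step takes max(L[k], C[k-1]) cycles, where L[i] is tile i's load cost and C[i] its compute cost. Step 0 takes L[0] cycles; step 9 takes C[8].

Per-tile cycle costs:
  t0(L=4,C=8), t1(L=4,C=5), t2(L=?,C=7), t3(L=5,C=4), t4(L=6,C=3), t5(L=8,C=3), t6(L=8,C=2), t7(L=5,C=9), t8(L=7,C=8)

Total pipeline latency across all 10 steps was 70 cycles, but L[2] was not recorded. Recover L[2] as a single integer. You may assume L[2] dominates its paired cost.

L[2] = 7

step 0 | dur = L[0]=4 = 4
step 1 | dur = max(L[1]=4, C[0]=8) = 8
step 2 | dur = max(L[2]=?, C[1]=5) = L[2]  (unknown; binding)
step 3 | dur = max(L[3]=5, C[2]=7) = 7
step 4 | dur = max(L[4]=6, C[3]=4) = 6
step 5 | dur = max(L[5]=8, C[4]=3) = 8
step 6 | dur = max(L[6]=8, C[5]=3) = 8
step 7 | dur = max(L[7]=5, C[6]=2) = 5
step 8 | dur = max(L[8]=7, C[7]=9) = 9
step 9 | dur = C[8]=8 = 8
sum of known step durations = 63
dur[2] = total - known = 70 - 63 = 7
L[2] is the binding max in step 2, so L[2] = dur[2] = 7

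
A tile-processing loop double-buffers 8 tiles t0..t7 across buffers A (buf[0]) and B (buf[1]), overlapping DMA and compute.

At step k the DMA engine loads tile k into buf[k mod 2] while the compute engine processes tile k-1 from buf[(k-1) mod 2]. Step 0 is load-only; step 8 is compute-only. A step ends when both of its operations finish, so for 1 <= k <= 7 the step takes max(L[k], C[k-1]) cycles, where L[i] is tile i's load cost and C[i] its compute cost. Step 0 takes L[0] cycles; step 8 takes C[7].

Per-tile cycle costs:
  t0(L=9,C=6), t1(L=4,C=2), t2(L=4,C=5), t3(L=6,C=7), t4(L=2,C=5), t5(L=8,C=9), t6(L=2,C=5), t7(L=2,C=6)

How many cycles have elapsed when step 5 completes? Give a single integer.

step 0: L[0]=9 → dur=9, Σ=9 | A=load:t0 B=idle [load-only]
step 1: L[1]=4 C[0]=6 → dur=6, Σ=15 | A=compute:t0 B=load:t1 [compute-bound]
step 2: L[2]=4 C[1]=2 → dur=4, Σ=19 | A=load:t2 B=compute:t1 [load-bound]
step 3: L[3]=6 C[2]=5 → dur=6, Σ=25 | A=compute:t2 B=load:t3 [load-bound]
step 4: L[4]=2 C[3]=7 → dur=7, Σ=32 | A=load:t4 B=compute:t3 [compute-bound]
step 5: L[5]=8 C[4]=5 → dur=8, Σ=40 | A=compute:t4 B=load:t5 [load-bound]
step 6: L[6]=2 C[5]=9 → dur=9, Σ=49 | A=load:t6 B=compute:t5 [compute-bound]
step 7: L[7]=2 C[6]=5 → dur=5, Σ=54 | A=compute:t6 B=load:t7 [compute-bound]
step 8: C[7]=6 → dur=6, Σ=60 | A=idle B=compute:t7 [compute-only]

end_cycle[5] = 40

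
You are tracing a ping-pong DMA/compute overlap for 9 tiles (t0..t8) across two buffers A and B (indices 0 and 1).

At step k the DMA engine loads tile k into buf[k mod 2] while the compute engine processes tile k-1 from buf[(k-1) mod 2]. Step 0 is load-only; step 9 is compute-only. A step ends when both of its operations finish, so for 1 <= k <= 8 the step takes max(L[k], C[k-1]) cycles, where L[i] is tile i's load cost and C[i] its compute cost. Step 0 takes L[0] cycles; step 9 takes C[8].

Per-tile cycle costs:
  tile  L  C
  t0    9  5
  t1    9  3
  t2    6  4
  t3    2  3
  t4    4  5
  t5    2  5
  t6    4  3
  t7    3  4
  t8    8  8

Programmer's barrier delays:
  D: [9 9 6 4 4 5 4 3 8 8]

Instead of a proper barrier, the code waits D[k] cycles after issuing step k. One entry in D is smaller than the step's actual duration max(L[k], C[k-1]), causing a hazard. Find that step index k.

hazard at step 6

k=0 barrier L[0]=9→9c, D[0]=9 ok
k=1 barrier max(L[1]=9,C[0]=5)→9c, D[1]=9 ok
k=2 barrier max(L[2]=6,C[1]=3)→6c, D[2]=6 ok
k=3 barrier max(L[3]=2,C[2]=4)→4c, D[3]=4 ok
k=4 barrier max(L[4]=4,C[3]=3)→4c, D[4]=4 ok
k=5 barrier max(L[5]=2,C[4]=5)→5c, D[5]=5 ok
k=6 barrier max(L[6]=4,C[5]=5)→5c, D[6]=4 SHORT
k=7 barrier max(L[7]=3,C[6]=3)→3c, D[7]=3 ok
k=8 barrier max(L[8]=8,C[7]=4)→8c, D[8]=8 ok
k=9 barrier C[8]=8→8c, D[9]=8 ok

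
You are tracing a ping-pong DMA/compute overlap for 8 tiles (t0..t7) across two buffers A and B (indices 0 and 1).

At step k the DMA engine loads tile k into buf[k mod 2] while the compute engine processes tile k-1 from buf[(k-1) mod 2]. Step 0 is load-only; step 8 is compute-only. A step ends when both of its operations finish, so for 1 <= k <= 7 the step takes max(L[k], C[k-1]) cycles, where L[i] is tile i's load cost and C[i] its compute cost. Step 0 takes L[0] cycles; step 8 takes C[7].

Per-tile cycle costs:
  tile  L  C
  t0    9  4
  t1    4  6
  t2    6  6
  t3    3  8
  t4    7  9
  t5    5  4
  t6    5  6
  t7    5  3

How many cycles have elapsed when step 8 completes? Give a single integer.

step 0: L[0]=9 → dur=9, Σ=9 | A=load:t0 B=idle [load-only]
step 1: L[1]=4 C[0]=4 → dur=4, Σ=13 | A=compute:t0 B=load:t1 [tied]
step 2: L[2]=6 C[1]=6 → dur=6, Σ=19 | A=load:t2 B=compute:t1 [tied]
step 3: L[3]=3 C[2]=6 → dur=6, Σ=25 | A=compute:t2 B=load:t3 [compute-bound]
step 4: L[4]=7 C[3]=8 → dur=8, Σ=33 | A=load:t4 B=compute:t3 [compute-bound]
step 5: L[5]=5 C[4]=9 → dur=9, Σ=42 | A=compute:t4 B=load:t5 [compute-bound]
step 6: L[6]=5 C[5]=4 → dur=5, Σ=47 | A=load:t6 B=compute:t5 [load-bound]
step 7: L[7]=5 C[6]=6 → dur=6, Σ=53 | A=compute:t6 B=load:t7 [compute-bound]
step 8: C[7]=3 → dur=3, Σ=56 | A=idle B=compute:t7 [compute-only]

end_cycle[8] = 56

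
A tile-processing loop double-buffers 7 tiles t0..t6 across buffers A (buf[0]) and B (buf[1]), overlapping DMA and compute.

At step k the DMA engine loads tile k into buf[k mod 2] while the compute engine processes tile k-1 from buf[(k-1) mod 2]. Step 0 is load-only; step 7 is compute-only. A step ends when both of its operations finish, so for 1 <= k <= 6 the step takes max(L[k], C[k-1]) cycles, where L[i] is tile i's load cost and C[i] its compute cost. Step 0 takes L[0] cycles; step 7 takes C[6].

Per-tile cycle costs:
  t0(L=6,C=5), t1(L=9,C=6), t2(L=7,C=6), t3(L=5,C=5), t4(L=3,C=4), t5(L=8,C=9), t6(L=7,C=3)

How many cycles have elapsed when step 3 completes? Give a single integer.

end_cycle[3] = 28

  0. 6=6c; end=6; A:t0 B:-
  1. max(9,5)=9c; end=15; A:t0 B:t1
  2. max(7,6)=7c; end=22; A:t2 B:t1
  3. max(5,6)=6c; end=28; A:t2 B:t3
  4. max(3,5)=5c; end=33; A:t4 B:t3
  5. max(8,4)=8c; end=41; A:t4 B:t5
  6. max(7,9)=9c; end=50; A:t6 B:t5
  7. 3=3c; end=53; A:t6 B:t5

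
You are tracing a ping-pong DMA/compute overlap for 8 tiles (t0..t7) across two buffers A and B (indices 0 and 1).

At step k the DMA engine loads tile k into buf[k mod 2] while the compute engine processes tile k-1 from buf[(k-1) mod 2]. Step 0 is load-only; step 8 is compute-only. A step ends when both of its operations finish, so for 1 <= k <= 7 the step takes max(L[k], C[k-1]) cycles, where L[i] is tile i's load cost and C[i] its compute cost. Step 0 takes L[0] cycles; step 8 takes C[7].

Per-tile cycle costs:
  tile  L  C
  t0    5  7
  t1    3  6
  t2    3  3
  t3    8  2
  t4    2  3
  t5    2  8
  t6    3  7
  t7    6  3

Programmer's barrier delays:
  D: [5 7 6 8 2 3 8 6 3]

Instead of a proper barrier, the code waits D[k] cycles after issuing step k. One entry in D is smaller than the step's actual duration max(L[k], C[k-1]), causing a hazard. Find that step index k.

hazard at step 7

step 0: need L[0]=5 = 5; D[0]=5 ok
step 1: need max(L[1]=3,C[0]=7) = 7; D[1]=7 ok
step 2: need max(L[2]=3,C[1]=6) = 6; D[2]=6 ok
step 3: need max(L[3]=8,C[2]=3) = 8; D[3]=8 ok
step 4: need max(L[4]=2,C[3]=2) = 2; D[4]=2 ok
step 5: need max(L[5]=2,C[4]=3) = 3; D[5]=3 ok
step 6: need max(L[6]=3,C[5]=8) = 8; D[6]=8 ok
step 7: need max(L[7]=6,C[6]=7) = 7; D[7]=6 SHORT
step 8: need C[7]=3 = 3; D[8]=3 ok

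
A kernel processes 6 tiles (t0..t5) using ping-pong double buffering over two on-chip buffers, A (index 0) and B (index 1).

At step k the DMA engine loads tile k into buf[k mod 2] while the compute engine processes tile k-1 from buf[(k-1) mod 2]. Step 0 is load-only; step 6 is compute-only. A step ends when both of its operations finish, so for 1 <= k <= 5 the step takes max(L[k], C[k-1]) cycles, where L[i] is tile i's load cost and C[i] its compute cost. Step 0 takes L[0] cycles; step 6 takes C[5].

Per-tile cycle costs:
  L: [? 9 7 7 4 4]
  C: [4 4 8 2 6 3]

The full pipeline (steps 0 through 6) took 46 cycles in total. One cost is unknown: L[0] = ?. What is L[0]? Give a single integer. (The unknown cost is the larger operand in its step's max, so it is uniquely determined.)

step 0 = dur = L[0]=? = L[0]  (unknown; binding)
step 1 = dur = max(L[1]=9, C[0]=4) = 9
step 2 = dur = max(L[2]=7, C[1]=4) = 7
step 3 = dur = max(L[3]=7, C[2]=8) = 8
step 4 = dur = max(L[4]=4, C[3]=2) = 4
step 5 = dur = max(L[5]=4, C[4]=6) = 6
step 6 = dur = C[5]=3 = 3
sum of known step durations = 37
dur[0] = total - known = 46 - 37 = 9
L[0] is the binding max in step 0, so L[0] = dur[0] = 9

L[0] = 9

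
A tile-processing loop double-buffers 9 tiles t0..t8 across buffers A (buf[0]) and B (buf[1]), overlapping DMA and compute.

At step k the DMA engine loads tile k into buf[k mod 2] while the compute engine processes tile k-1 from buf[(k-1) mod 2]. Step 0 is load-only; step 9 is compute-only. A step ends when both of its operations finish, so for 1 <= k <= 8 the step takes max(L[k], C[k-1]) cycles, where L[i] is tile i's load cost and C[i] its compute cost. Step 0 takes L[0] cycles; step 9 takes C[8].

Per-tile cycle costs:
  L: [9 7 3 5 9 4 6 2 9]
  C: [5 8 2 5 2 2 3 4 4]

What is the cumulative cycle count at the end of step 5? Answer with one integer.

end_cycle[5] = 42

[0] DMA t0→A (9c) ∥ CU idle ⇒ 9c, clock 9
[1] DMA t1→B (7c) ∥ CU A:t0 (5c) ⇒ 7c, clock 16
[2] DMA t2→A (3c) ∥ CU B:t1 (8c) ⇒ 8c, clock 24
[3] DMA t3→B (5c) ∥ CU A:t2 (2c) ⇒ 5c, clock 29
[4] DMA t4→A (9c) ∥ CU B:t3 (5c) ⇒ 9c, clock 38
[5] DMA t5→B (4c) ∥ CU A:t4 (2c) ⇒ 4c, clock 42
[6] DMA t6→A (6c) ∥ CU B:t5 (2c) ⇒ 6c, clock 48
[7] DMA t7→B (2c) ∥ CU A:t6 (3c) ⇒ 3c, clock 51
[8] DMA t8→A (9c) ∥ CU B:t7 (4c) ⇒ 9c, clock 60
[9] DMA idle ∥ CU A:t8 (4c) ⇒ 4c, clock 64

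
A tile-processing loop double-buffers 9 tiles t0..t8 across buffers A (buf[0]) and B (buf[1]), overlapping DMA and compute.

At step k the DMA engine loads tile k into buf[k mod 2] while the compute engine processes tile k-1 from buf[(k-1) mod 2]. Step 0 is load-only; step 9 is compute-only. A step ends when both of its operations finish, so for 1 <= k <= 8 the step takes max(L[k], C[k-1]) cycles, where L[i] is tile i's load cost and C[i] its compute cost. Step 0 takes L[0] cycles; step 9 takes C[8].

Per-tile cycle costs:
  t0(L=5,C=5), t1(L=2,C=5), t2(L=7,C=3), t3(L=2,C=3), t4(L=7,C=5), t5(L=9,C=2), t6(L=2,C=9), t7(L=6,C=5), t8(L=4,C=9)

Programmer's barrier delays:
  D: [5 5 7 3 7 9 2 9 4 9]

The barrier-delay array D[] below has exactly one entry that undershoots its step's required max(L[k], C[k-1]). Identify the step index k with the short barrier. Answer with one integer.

hazard at step 8

k=0 barrier L[0]=5→5c, D[0]=5 ok
k=1 barrier max(L[1]=2,C[0]=5)→5c, D[1]=5 ok
k=2 barrier max(L[2]=7,C[1]=5)→7c, D[2]=7 ok
k=3 barrier max(L[3]=2,C[2]=3)→3c, D[3]=3 ok
k=4 barrier max(L[4]=7,C[3]=3)→7c, D[4]=7 ok
k=5 barrier max(L[5]=9,C[4]=5)→9c, D[5]=9 ok
k=6 barrier max(L[6]=2,C[5]=2)→2c, D[6]=2 ok
k=7 barrier max(L[7]=6,C[6]=9)→9c, D[7]=9 ok
k=8 barrier max(L[8]=4,C[7]=5)→5c, D[8]=4 SHORT
k=9 barrier C[8]=9→9c, D[9]=9 ok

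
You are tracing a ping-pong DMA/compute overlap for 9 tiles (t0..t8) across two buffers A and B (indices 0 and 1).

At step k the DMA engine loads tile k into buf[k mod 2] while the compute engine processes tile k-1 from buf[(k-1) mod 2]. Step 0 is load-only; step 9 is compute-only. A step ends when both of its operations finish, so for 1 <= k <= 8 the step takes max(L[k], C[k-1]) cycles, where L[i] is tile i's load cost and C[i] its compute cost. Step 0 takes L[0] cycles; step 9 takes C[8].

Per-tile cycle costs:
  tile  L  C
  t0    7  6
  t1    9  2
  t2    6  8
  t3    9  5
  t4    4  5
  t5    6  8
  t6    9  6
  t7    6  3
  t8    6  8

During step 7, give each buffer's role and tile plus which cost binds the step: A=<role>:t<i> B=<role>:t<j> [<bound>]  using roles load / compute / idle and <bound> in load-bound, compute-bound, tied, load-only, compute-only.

step 7: A=compute:t6 B=load:t7 [tied]

step 0: L[0]=7 → dur=7, Σ=7 | A=load:t0 B=idle [load-only]
step 1: L[1]=9 C[0]=6 → dur=9, Σ=16 | A=compute:t0 B=load:t1 [load-bound]
step 2: L[2]=6 C[1]=2 → dur=6, Σ=22 | A=load:t2 B=compute:t1 [load-bound]
step 3: L[3]=9 C[2]=8 → dur=9, Σ=31 | A=compute:t2 B=load:t3 [load-bound]
step 4: L[4]=4 C[3]=5 → dur=5, Σ=36 | A=load:t4 B=compute:t3 [compute-bound]
step 5: L[5]=6 C[4]=5 → dur=6, Σ=42 | A=compute:t4 B=load:t5 [load-bound]
step 6: L[6]=9 C[5]=8 → dur=9, Σ=51 | A=load:t6 B=compute:t5 [load-bound]
step 7: L[7]=6 C[6]=6 → dur=6, Σ=57 | A=compute:t6 B=load:t7 [tied]
step 8: L[8]=6 C[7]=3 → dur=6, Σ=63 | A=load:t8 B=compute:t7 [load-bound]
step 9: C[8]=8 → dur=8, Σ=71 | A=compute:t8 B=idle [compute-only]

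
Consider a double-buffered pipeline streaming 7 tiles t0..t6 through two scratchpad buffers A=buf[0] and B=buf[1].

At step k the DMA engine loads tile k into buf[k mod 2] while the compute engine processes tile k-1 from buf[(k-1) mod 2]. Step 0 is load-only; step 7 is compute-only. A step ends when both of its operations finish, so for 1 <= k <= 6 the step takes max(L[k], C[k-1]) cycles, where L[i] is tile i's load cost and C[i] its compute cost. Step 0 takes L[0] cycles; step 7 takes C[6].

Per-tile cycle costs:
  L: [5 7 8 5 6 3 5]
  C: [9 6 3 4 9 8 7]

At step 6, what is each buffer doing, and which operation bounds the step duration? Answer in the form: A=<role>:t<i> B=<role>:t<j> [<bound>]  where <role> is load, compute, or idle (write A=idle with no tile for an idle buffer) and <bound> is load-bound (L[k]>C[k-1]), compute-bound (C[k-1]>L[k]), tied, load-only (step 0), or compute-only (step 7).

k=0 load=t0/5c comp=- wait=5 total=5
k=1 load=t1/7c comp=t0/9c wait=9 total=14
k=2 load=t2/8c comp=t1/6c wait=8 total=22
k=3 load=t3/5c comp=t2/3c wait=5 total=27
k=4 load=t4/6c comp=t3/4c wait=6 total=33
k=5 load=t5/3c comp=t4/9c wait=9 total=42
k=6 load=t6/5c comp=t5/8c wait=8 total=50
k=7 load=- comp=t6/7c wait=7 total=57

step 6: A=load:t6 B=compute:t5 [compute-bound]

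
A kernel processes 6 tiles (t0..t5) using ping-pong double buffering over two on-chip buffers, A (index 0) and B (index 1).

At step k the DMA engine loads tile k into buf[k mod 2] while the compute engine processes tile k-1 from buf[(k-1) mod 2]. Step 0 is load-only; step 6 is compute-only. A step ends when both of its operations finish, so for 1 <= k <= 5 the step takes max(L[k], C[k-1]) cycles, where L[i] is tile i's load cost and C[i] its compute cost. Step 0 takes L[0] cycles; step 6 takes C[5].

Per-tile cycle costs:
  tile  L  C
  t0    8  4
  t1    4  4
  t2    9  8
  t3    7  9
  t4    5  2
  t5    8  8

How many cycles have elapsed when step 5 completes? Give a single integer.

k=0 load=t0/8c comp=- wait=8 total=8
k=1 load=t1/4c comp=t0/4c wait=4 total=12
k=2 load=t2/9c comp=t1/4c wait=9 total=21
k=3 load=t3/7c comp=t2/8c wait=8 total=29
k=4 load=t4/5c comp=t3/9c wait=9 total=38
k=5 load=t5/8c comp=t4/2c wait=8 total=46
k=6 load=- comp=t5/8c wait=8 total=54

end_cycle[5] = 46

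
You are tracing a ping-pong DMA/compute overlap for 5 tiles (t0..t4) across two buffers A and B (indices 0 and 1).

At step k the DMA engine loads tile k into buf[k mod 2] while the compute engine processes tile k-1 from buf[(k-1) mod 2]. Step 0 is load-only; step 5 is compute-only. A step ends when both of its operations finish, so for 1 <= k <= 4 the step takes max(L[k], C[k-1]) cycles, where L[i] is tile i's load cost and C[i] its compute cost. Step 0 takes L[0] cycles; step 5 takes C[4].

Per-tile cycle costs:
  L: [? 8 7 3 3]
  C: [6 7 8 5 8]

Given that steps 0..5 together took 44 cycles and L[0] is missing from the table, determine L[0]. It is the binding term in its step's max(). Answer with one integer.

L[0] = 8

step 0 → dur = L[0]=? = L[0]  (unknown; binding)
step 1 → dur = max(L[1]=8, C[0]=6) = 8
step 2 → dur = max(L[2]=7, C[1]=7) = 7
step 3 → dur = max(L[3]=3, C[2]=8) = 8
step 4 → dur = max(L[4]=3, C[3]=5) = 5
step 5 → dur = C[4]=8 = 8
sum of known step durations = 36
dur[0] = total - known = 44 - 36 = 8
L[0] is the binding max in step 0, so L[0] = dur[0] = 8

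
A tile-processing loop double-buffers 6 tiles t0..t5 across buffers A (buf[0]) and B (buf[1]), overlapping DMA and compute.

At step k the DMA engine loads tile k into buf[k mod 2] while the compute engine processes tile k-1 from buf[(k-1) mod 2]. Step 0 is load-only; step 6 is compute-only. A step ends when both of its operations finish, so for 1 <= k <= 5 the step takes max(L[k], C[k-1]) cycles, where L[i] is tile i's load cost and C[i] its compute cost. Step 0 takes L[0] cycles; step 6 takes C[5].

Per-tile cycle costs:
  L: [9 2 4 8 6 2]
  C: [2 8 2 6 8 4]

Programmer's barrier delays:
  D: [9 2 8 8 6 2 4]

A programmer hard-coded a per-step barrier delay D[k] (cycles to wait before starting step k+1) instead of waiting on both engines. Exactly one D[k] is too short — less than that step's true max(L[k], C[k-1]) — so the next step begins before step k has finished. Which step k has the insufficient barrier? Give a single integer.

[0] required=L[0]=9=9 vs D=9 ok
[1] required=max(L[1]=2,C[0]=2)=2 vs D=2 ok
[2] required=max(L[2]=4,C[1]=8)=8 vs D=8 ok
[3] required=max(L[3]=8,C[2]=2)=8 vs D=8 ok
[4] required=max(L[4]=6,C[3]=6)=6 vs D=6 ok
[5] required=max(L[5]=2,C[4]=8)=8 vs D=2 SHORT
[6] required=C[5]=4=4 vs D=4 ok

hazard at step 5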